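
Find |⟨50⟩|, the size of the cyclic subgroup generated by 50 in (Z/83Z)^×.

The order of 50 must divide φ(83) = 83 − 1 = 82 = 2 · 41.
Divisors of 82: 1, 2, 41, 82.
Evaluate successive powers at the divisors of 82:
50^1 ≡ 50 (mod 83)
50^2 ≡ 10 (mod 83)
50^41 ≡ 82 (mod 83)
50^82 ≡ 1 (mod 83) ✓
Therefore the multiplicative order of 50 modulo 83 is 82.

82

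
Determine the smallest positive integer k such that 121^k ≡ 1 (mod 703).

3

Since 121 ∈ (Z/703Z)^×, its order divides φ(703) = φ(19·37) = (19−1)·(37−1) = 18·36 = 648 = 2^3 · 3^4.
Divisors of 648: 1, 2, 3, 4, 6, 8, 9, 12, 18, 24, 27, 36, 54, 72, 81, 108, 162, 216, 324, 648.
Compute 121^d (mod 703) for the divisors d until we hit 1:
121^1 ≡ 121 (mod 703)
121^2 ≡ 581 (mod 703)
121^3 ≡ 1 (mod 703) ✓
Hence ord(121) = 3.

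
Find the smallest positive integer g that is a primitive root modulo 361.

φ(361) = φ(19^2) = 19·(19−1) = 342 = 2 · 3^2 · 19.
g is a primitive root iff g^(342/q) ≢ 1 (mod 361) for each prime q ∈ {2, 3, 19}.
g = 2: 2^171 ≡ 360; 2^114 ≡ 292; 2^18 ≡ 58 — none is 1, so 2 is a primitive root.
So 2 is the smallest generator of (Z/361Z)^×.

2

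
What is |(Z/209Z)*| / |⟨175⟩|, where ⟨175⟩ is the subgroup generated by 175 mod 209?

By Lagrange's theorem, ord_209(175) divides φ(209) = φ(11·19) = (11−1)·(19−1) = 10·18 = 180 = 2^2 · 3^2 · 5.
Divisors of 180: 1, 2, 3, 4, 5, 6, 9, 10, 12, 15, 18, 20, 30, 36, 45, 60, 90, 180.
Check 175^d mod 209 for each divisor in increasing order:
175^1 ≡ 175
175^2 ≡ 111
175^3 ≡ 197
175^4 ≡ 199
175^5 ≡ 131
175^6 ≡ 144
175^9 ≡ 153
175^10 ≡ 23
175^12 ≡ 45
175^15 ≡ 87
175^18 ≡ 1
Thus |⟨175⟩| = ord(175) = 18.
Index = |(Z/209Z)^×| / |⟨175⟩| = 180 / 18 = 10.

10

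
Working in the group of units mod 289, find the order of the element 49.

136

The order of 49 must divide φ(289) = φ(17^2) = 17·(17−1) = 272 = 2^4 · 17.
Divisors of 272: 1, 2, 4, 8, 16, 17, 34, 68, 136, 272.
Compute 49^d (mod 289) for the divisors d until we hit 1:
49^1 ≡ 49
49^2 ≡ 89
49^4 ≡ 118
49^8 ≡ 52
49^16 ≡ 103
49^17 ≡ 134
49^34 ≡ 38
49^68 ≡ 288
49^136 ≡ 1
So ord_289(49) = 136.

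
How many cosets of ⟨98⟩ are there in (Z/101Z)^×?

The order of 98 must divide φ(101) = 101 − 1 = 100 = 2^2 · 5^2.
Divisors of 100: 1, 2, 4, 5, 10, 20, 25, 50, 100.
Test each divisor d:
98^1 ≡ 98 (mod 101)
98^2 ≡ 9 (mod 101)
98^4 ≡ 81 (mod 101)
98^5 ≡ 60 (mod 101)
98^10 ≡ 65 (mod 101)
98^20 ≡ 84 (mod 101)
98^25 ≡ 91 (mod 101)
98^50 ≡ 100 (mod 101)
98^100 ≡ 1 (mod 101) ✓
The order of 98 is 100, so the subgroup it generates has 100 elements.
The index is φ(101) / ord(98) = 100 / 100 = 1.

1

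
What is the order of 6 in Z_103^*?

Since 6 ∈ (Z/103Z)^×, its order divides φ(103) = 103 − 1 = 102 = 2 · 3 · 17.
Divisors of 102: 1, 2, 3, 6, 17, 34, 51, 102.
Compute 6^d (mod 103) for the divisors d until we hit 1:
6^1 ≡ 6
6^2 ≡ 36
6^3 ≡ 10
6^6 ≡ 100
6^17 ≡ 47
6^34 ≡ 46
6^51 ≡ 102
6^102 ≡ 1
Therefore the multiplicative order of 6 modulo 103 is 102.

102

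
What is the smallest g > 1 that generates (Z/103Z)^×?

5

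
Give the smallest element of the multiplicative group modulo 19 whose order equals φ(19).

2

φ(19) = 19 − 1 = 18 = 2 · 3^2.
Test candidates g = 2, 3, … against the prime factors q ∈ {2, 3} of φ(19): g is a generator iff g^(18/q) ≢ 1 for every such q.
g = 2: 2^9 ≡ 18; 2^6 ≡ 7 — none is 1, so 2 is a primitive root.
So 2 is the smallest generator of (Z/19Z)^×.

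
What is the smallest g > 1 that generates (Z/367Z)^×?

φ(367) = 367 − 1 = 366 = 2 · 3 · 61.
Test candidates g = 2, 3, … against the prime factors q ∈ {2, 3, 61} of φ(367): g is a generator iff g^(366/q) ≢ 1 for every such q.
g = 2: 2^183 ≡ 1 — hits 1, so not a primitive root.
g = 3: 3^183 ≡ 366; 3^122 ≡ 1 — hits 1, so not a primitive root.
g = 4: 4^183 ≡ 1 — hits 1, so not a primitive root.
g = 5: 5^183 ≡ 366; 5^122 ≡ 1 — hits 1, so not a primitive root.
g = 6: 6^183 ≡ 366; 6^122 ≡ 283; 6^6 ≡ 47 — none is 1, so 6 is a primitive root.
So 6 is the smallest generator of (Z/367Z)^×.

6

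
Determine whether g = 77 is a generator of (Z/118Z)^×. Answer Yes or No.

Yes

φ(118) = φ(2)·φ(59) = 1·58 = 58 = 2 · 29.
An element g generates (Z/118Z)^× iff g^(58/q) ≢ 1 (mod 118) for each prime q ∈ {2, 29}.
77^29 ≡ 117 (mod 118)  [q = 2: ≢ 1 ✓]
77^2 ≡ 29 (mod 118)  [q = 29: ≢ 1 ✓]
Every test exponent gives a nontrivial residue, hence 77 generates the full group.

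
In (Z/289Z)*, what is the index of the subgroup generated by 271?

8

Since 271 ∈ (Z/289Z)^×, its order divides φ(289) = φ(17^2) = 17·(17−1) = 272 = 2^4 · 17.
Divisors of 272: 1, 2, 4, 8, 16, 17, 34, 68, 136, 272.
Test each divisor d:
271^1 ≡ 271 (mod 289)
271^2 ≡ 35 (mod 289)
271^4 ≡ 69 (mod 289)
271^8 ≡ 137 (mod 289)
271^16 ≡ 273 (mod 289)
271^17 ≡ 288 (mod 289)
271^34 ≡ 1 (mod 289) ✓
Thus |⟨271⟩| = ord(271) = 34.
[(Z/289Z)^× : ⟨271⟩] = 272/34 = 8.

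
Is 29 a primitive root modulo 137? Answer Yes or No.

φ(137) = 137 − 1 = 136 = 2^3 · 17.
An element g generates (Z/137Z)^× iff g^(136/q) ≢ 1 (mod 137) for each prime q ∈ {2, 17}.
29^68 ≡ 136 (mod 137)  [q = 2: ≢ 1 ✓]
29^8 ≡ 34 (mod 137)  [q = 17: ≢ 1 ✓]
None equal 1, so ord_137(29) = 136: 29 is a primitive root.

Yes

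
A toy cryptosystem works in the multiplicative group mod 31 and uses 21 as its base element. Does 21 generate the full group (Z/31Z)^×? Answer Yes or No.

Yes

φ(31) = 31 − 1 = 30 = 2 · 3 · 5.
An element g generates (Z/31Z)^× iff g^(30/q) ≢ 1 (mod 31) for each prime q ∈ {2, 3, 5}.
21^15 ≡ 30 (mod 31)  [q = 2: ≢ 1 ✓]
21^10 ≡ 5 (mod 31)  [q = 3: ≢ 1 ✓]
21^6 ≡ 2 (mod 31)  [q = 5: ≢ 1 ✓]
None equal 1, so ord_31(21) = 30: 21 is a primitive root.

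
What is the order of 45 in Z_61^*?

30

ord(45) | φ(61) = 61 − 1 = 60 = 2^2 · 3 · 5.
Divisors of 60: 1, 2, 3, 4, 5, 6, 10, 12, 15, 20, 30, 60.
Test each divisor d:
45^1 ≡ 45 (mod 61)
45^2 ≡ 12 (mod 61)
45^3 ≡ 52 (mod 61)
45^4 ≡ 22 (mod 61)
45^5 ≡ 14 (mod 61)
45^6 ≡ 20 (mod 61)
45^10 ≡ 13 (mod 61)
45^12 ≡ 34 (mod 61)
45^15 ≡ 60 (mod 61)
45^20 ≡ 47 (mod 61)
45^30 ≡ 1 (mod 61) ✓
So ord_61(45) = 30.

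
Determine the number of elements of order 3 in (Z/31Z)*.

2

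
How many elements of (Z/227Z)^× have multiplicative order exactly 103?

φ(227) = 227 − 1 = 226 = 2 · 113.
In a cyclic group of order 226, there are φ(d) elements of order d for each divisor d of 226, and zero for non-divisors.
103 does not divide 226, so no element of (Z/227Z)^× has order 103.

0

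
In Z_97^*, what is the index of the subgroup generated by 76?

1

ord(76) | φ(97) = 97 − 1 = 96 = 2^5 · 3.
Divisors of 96: 1, 2, 3, 4, 6, 8, 12, 16, 24, 32, 48, 96.
Check 76^d mod 97 for each divisor in increasing order:
76^1 ≡ 76 (mod 97)
76^2 ≡ 53 (mod 97)
76^3 ≡ 51 (mod 97)
76^4 ≡ 93 (mod 97)
76^6 ≡ 79 (mod 97)
76^8 ≡ 16 (mod 97)
76^12 ≡ 33 (mod 97)
76^16 ≡ 62 (mod 97)
76^24 ≡ 22 (mod 97)
76^32 ≡ 61 (mod 97)
76^48 ≡ 96 (mod 97)
76^96 ≡ 1 (mod 97) ✓
So ord_97(76) = 96, hence |⟨76⟩| = 96.
The index is φ(97) / ord(76) = 96 / 96 = 1.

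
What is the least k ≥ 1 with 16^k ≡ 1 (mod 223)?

Since 16 ∈ (Z/223Z)^×, its order divides φ(223) = 223 − 1 = 222 = 2 · 3 · 37.
Divisors of 222: 1, 2, 3, 6, 37, 74, 111, 222.
Compute 16^d (mod 223) for the divisors d until we hit 1:
16^1 ≡ 16 (mod 223)
16^2 ≡ 33 (mod 223)
16^3 ≡ 82 (mod 223)
16^6 ≡ 34 (mod 223)
16^37 ≡ 1 (mod 223) ✓
Hence ord(16) = 37.

37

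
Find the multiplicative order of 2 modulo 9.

6

Since 2 ∈ (Z/9Z)^×, its order divides φ(9) = φ(3^2) = 3·(3−1) = 6 = 2 · 3.
Divisors of 6: 1, 2, 3, 6.
Evaluate successive powers at the divisors of 6:
2^1 ≡ 2 (mod 9)
2^2 ≡ 4 (mod 9)
2^3 ≡ 8 (mod 9)
2^6 ≡ 1 (mod 9) ✓
So ord_9(2) = 6.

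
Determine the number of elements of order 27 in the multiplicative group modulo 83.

0

φ(83) = 83 − 1 = 82 = 2 · 41.
In a cyclic group of order 82, there are φ(d) elements of order d for each divisor d of 82, and zero for non-divisors.
Here 82 is not a multiple of 27, so there are no elements of order 27.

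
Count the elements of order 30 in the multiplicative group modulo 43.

0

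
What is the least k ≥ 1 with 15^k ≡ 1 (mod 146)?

72

ord(15) | φ(146) = φ(2)·φ(73) = 1·72 = 72 = 2^3 · 3^2.
Divisors of 72: 1, 2, 3, 4, 6, 8, 9, 12, 18, 24, 36, 72.
Check 15^d mod 146 for each divisor in increasing order:
15^1 ≡ 15
15^2 ≡ 79
15^3 ≡ 17
15^4 ≡ 109
15^6 ≡ 143
15^8 ≡ 55
15^9 ≡ 95
15^12 ≡ 9
15^18 ≡ 119
15^24 ≡ 81
15^36 ≡ 145
15^72 ≡ 1
So ord_146(15) = 72.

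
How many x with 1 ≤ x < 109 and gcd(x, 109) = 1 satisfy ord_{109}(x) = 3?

2

φ(109) = 109 − 1 = 108 = 2^2 · 3^3.
In a cyclic group of order 108, there are φ(d) elements of order d for each divisor d of 108, and zero for non-divisors.
3 | 108, and φ(3) = 3 − 1 = 2.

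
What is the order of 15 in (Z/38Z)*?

18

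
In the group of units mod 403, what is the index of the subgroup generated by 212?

ord(212) | φ(403) = φ(13·31) = (13−1)·(31−1) = 12·30 = 360 = 2^3 · 3^2 · 5.
Divisors of 360: 1, 2, 3, 4, 5, 6, 8, 9, 10, 12, 15, 18, 20, 24, 30, 36, 40, 45, 60, 72, 90, 120, 180, 360.
Evaluate successive powers at the divisors of 360:
212^1 ≡ 212
212^2 ≡ 211
212^3 ≡ 402
212^4 ≡ 191
212^5 ≡ 192
212^6 ≡ 1
So ord_403(212) = 6, hence |⟨212⟩| = 6.
[(Z/403Z)^× : ⟨212⟩] = 360/6 = 60.

60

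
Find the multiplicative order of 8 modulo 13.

Since 8 ∈ (Z/13Z)^×, its order divides φ(13) = 13 − 1 = 12 = 2^2 · 3.
Divisors of 12: 1, 2, 3, 4, 6, 12.
Check 8^d mod 13 for each divisor in increasing order:
8^1 ≡ 8
8^2 ≡ 12
8^3 ≡ 5
8^4 ≡ 1
So ord_13(8) = 4.

4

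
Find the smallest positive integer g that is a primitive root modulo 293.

φ(293) = 293 − 1 = 292 = 2^2 · 73.
g is a primitive root iff g^(292/q) ≢ 1 (mod 293) for each prime q ∈ {2, 73}.
g = 2: 2^146 ≡ 292; 2^4 ≡ 16 — none is 1, so 2 is a primitive root.
Hence the least primitive root of 293 is 2.

2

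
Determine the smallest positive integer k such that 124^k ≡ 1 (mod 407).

ord(124) | φ(407) = φ(11·37) = (11−1)·(37−1) = 10·36 = 360 = 2^3 · 3^2 · 5.
Divisors of 360: 1, 2, 3, 4, 5, 6, 8, 9, 10, 12, 15, 18, 20, 24, 30, 36, 40, 45, 60, 72, 90, 120, 180, 360.
Evaluate successive powers at the divisors of 360:
124^1 ≡ 124 (mod 407)
124^2 ≡ 317 (mod 407)
124^3 ≡ 236 (mod 407)
124^4 ≡ 367 (mod 407)
124^5 ≡ 331 (mod 407)
124^6 ≡ 344 (mod 407)
124^8 ≡ 379 (mod 407)
124^9 ≡ 191 (mod 407)
124^10 ≡ 78 (mod 407)
124^12 ≡ 306 (mod 407)
124^15 ≡ 177 (mod 407)
124^18 ≡ 258 (mod 407)
124^20 ≡ 386 (mod 407)
124^24 ≡ 26 (mod 407)
124^30 ≡ 397 (mod 407)
124^36 ≡ 223 (mod 407)
124^40 ≡ 34 (mod 407)
124^45 ≡ 265 (mod 407)
124^60 ≡ 100 (mod 407)
124^72 ≡ 75 (mod 407)
124^90 ≡ 221 (mod 407)
124^120 ≡ 232 (mod 407)
124^180 ≡ 1 (mod 407) ✓
Hence ord(124) = 180.

180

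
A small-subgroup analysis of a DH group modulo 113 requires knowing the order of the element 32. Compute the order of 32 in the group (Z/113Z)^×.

28

ord(32) | φ(113) = 113 − 1 = 112 = 2^4 · 7.
Divisors of 112: 1, 2, 4, 7, 8, 14, 16, 28, 56, 112.
Evaluate successive powers at the divisors of 112:
32^1 ≡ 32 (mod 113)
32^2 ≡ 7 (mod 113)
32^4 ≡ 49 (mod 113)
32^7 ≡ 15 (mod 113)
32^8 ≡ 28 (mod 113)
32^14 ≡ 112 (mod 113)
32^16 ≡ 106 (mod 113)
32^28 ≡ 1 (mod 113) ✓
So ord_113(32) = 28.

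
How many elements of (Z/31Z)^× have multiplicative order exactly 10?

φ(31) = 31 − 1 = 30 = 2 · 3 · 5.
Since (Z/31Z)^× is cyclic of order 30, the number of elements of order d is φ(d) when d | 30 and 0 otherwise.
10 = 2 · 5 divides 30, and φ(10) = 4.

4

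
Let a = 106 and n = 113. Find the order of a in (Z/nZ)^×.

7

ord(106) | φ(113) = 113 − 1 = 112 = 2^4 · 7.
Divisors of 112: 1, 2, 4, 7, 8, 14, 16, 28, 56, 112.
Compute 106^d (mod 113) for the divisors d until we hit 1:
106^1 ≡ 106 (mod 113)
106^2 ≡ 49 (mod 113)
106^4 ≡ 28 (mod 113)
106^7 ≡ 1 (mod 113) ✓
Hence ord(106) = 7.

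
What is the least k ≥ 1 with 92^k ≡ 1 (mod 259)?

36

The order of 92 must divide φ(259) = φ(7·37) = (7−1)·(37−1) = 6·36 = 216 = 2^3 · 3^3.
Divisors of 216: 1, 2, 3, 4, 6, 8, 9, 12, 18, 24, 27, 36, 54, 72, 108, 216.
Evaluate successive powers at the divisors of 216:
92^1 ≡ 92
92^2 ≡ 176
92^3 ≡ 134
92^4 ≡ 155
92^6 ≡ 85
92^8 ≡ 197
92^9 ≡ 253
92^12 ≡ 232
92^18 ≡ 36
92^24 ≡ 211
92^27 ≡ 43
92^36 ≡ 1
Hence ord(92) = 36.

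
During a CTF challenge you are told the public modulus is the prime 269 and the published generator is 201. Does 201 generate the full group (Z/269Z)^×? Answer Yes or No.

φ(269) = 269 − 1 = 268 = 2^2 · 67.
Test 201^(268/q) mod 269 for each prime factor q of 268:
201^134 ≡ 268 (mod 269)  [q = 2: ≢ 1 ✓]
201^4 ≡ 180 (mod 269)  [q = 67: ≢ 1 ✓]
None equal 1, so ord_269(201) = 268: 201 is a primitive root.

Yes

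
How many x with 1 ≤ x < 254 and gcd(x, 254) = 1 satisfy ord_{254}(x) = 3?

2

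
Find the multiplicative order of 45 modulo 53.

52

The order of 45 must divide φ(53) = 53 − 1 = 52 = 2^2 · 13.
Divisors of 52: 1, 2, 4, 13, 26, 52.
Evaluate successive powers at the divisors of 52:
45^1 ≡ 45 (mod 53)
45^2 ≡ 11 (mod 53)
45^4 ≡ 15 (mod 53)
45^13 ≡ 30 (mod 53)
45^26 ≡ 52 (mod 53)
45^52 ≡ 1 (mod 53) ✓
Therefore the multiplicative order of 45 modulo 53 is 52.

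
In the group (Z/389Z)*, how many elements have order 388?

φ(389) = 389 − 1 = 388 = 2^2 · 97.
Since (Z/389Z)^× is cyclic of order 388, the number of elements of order d is φ(d) when d | 388 and 0 otherwise.
388 = 2^2 · 97 divides 388, and φ(388) = 192.

192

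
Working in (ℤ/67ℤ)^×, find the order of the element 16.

33

By Lagrange's theorem, ord_67(16) divides φ(67) = 67 − 1 = 66 = 2 · 3 · 11.
Divisors of 66: 1, 2, 3, 6, 11, 22, 33, 66.
Evaluate successive powers at the divisors of 66:
16^1 ≡ 16
16^2 ≡ 55
16^3 ≡ 9
16^6 ≡ 14
16^11 ≡ 29
16^22 ≡ 37
16^33 ≡ 1
Hence ord(16) = 33.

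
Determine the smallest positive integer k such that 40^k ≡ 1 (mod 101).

The order of 40 must divide φ(101) = 101 − 1 = 100 = 2^2 · 5^2.
Divisors of 100: 1, 2, 4, 5, 10, 20, 25, 50, 100.
Compute 40^d (mod 101) for the divisors d until we hit 1:
40^1 ≡ 40 (mod 101)
40^2 ≡ 85 (mod 101)
40^4 ≡ 54 (mod 101)
40^5 ≡ 39 (mod 101)
40^10 ≡ 6 (mod 101)
40^20 ≡ 36 (mod 101)
40^25 ≡ 91 (mod 101)
40^50 ≡ 100 (mod 101)
40^100 ≡ 1 (mod 101) ✓
So ord_101(40) = 100.

100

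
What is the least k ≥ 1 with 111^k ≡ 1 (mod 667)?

154

The order of 111 must divide φ(667) = φ(23·29) = (23−1)·(29−1) = 22·28 = 616 = 2^3 · 7 · 11.
Divisors of 616: 1, 2, 4, 7, 8, 11, 14, 22, 28, 44, 56, 77, 88, 154, 308, 616.
Test each divisor d:
111^1 ≡ 111
111^2 ≡ 315
111^4 ≡ 509
111^7 ≡ 291
111^8 ≡ 285
111^11 ≡ 45
111^14 ≡ 639
111^22 ≡ 24
111^28 ≡ 117
111^44 ≡ 576
111^56 ≡ 349
111^77 ≡ 436
111^88 ≡ 277
111^154 ≡ 1
Therefore the multiplicative order of 111 modulo 667 is 154.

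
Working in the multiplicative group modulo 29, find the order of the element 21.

By Lagrange's theorem, ord_29(21) divides φ(29) = 29 − 1 = 28 = 2^2 · 7.
Divisors of 28: 1, 2, 4, 7, 14, 28.
Test each divisor d:
21^1 ≡ 21
21^2 ≡ 6
21^4 ≡ 7
21^7 ≡ 12
21^14 ≡ 28
21^28 ≡ 1
So ord_29(21) = 28.

28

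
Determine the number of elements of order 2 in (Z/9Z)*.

φ(9) = φ(3^2) = 3·(3−1) = 6 = 2 · 3.
Since (Z/9Z)^× is cyclic of order 6, the number of elements of order d is φ(d) when d | 6 and 0 otherwise.
2 | 6, and φ(2) = 2 − 1 = 1.

1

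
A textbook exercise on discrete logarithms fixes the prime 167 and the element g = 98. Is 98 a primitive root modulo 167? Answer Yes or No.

φ(167) = 167 − 1 = 166 = 2 · 83.
Test 98^(166/q) mod 167 for each prime factor q of 166:
98^83 ≡ 1 (mod 167)  [q = 2: ≡ 1 ✗]
98^2 ≡ 85 (mod 167)  [q = 83: ≢ 1 ✓]
98^83 ≡ 1 shows ord(98) | 83, strictly less than φ(167); not a primitive root.

No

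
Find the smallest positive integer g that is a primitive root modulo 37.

φ(37) = 37 − 1 = 36 = 2^2 · 3^2.
g is a primitive root iff g^(36/q) ≢ 1 (mod 37) for each prime q ∈ {2, 3}.
g = 2: 2^18 ≡ 36; 2^12 ≡ 26 — none is 1, so 2 is a primitive root.
The smallest primitive root modulo 37 is 2.

2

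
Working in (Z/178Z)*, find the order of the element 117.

Since 117 ∈ (Z/178Z)^×, its order divides φ(178) = φ(2)·φ(89) = 1·88 = 88 = 2^3 · 11.
Divisors of 88: 1, 2, 4, 8, 11, 22, 44, 88.
Compute 117^d (mod 178) for the divisors d until we hit 1:
117^1 ≡ 117
117^2 ≡ 161
117^4 ≡ 111
117^8 ≡ 39
117^11 ≡ 37
117^22 ≡ 123
117^44 ≡ 177
117^88 ≡ 1
Hence ord(117) = 88.

88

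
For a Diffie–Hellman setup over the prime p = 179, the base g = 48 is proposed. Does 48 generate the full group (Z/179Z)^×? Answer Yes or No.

φ(179) = 179 − 1 = 178 = 2 · 89.
48 is a primitive root mod 179 iff 48^(φ(179)/q) ≢ 1 for every prime q | φ(179), i.e. q ∈ {2, 89}.
48^89 ≡ 1 (mod 179)  [q = 2: ≡ 1 ✗]
48^2 ≡ 156 (mod 179)  [q = 89: ≢ 1 ✓]
The check at q = 2 fails, so 48 generates a proper subgroup.

No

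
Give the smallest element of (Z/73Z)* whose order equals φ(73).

φ(73) = 73 − 1 = 72 = 2^3 · 3^2.
Test candidates g = 2, 3, … against the prime factors q ∈ {2, 3} of φ(73): g is a generator iff g^(72/q) ≢ 1 for every such q.
g = 2: 2^36 ≡ 1 — hits 1, so not a primitive root.
g = 3: 3^36 ≡ 1 — hits 1, so not a primitive root.
g = 4: 4^36 ≡ 1 — hits 1, so not a primitive root.
g = 5: 5^36 ≡ 72; 5^24 ≡ 8 — none is 1, so 5 is a primitive root.
The smallest primitive root modulo 73 is 5.

5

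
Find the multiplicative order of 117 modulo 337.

12

The order of 117 must divide φ(337) = 337 − 1 = 336 = 2^4 · 3 · 7.
Divisors of 336: 1, 2, 3, 4, 6, 7, 8, 12, 14, 16, 21, 24, 28, 42, 48, 56, 84, 112, 168, 336.
Compute 117^d (mod 337) for the divisors d until we hit 1:
117^1 ≡ 117 (mod 337)
117^2 ≡ 209 (mod 337)
117^3 ≡ 189 (mod 337)
117^4 ≡ 208 (mod 337)
117^6 ≡ 336 (mod 337)
117^7 ≡ 220 (mod 337)
117^8 ≡ 128 (mod 337)
117^12 ≡ 1 (mod 337) ✓
The smallest such exponent is 12, so the order of 117 is 12.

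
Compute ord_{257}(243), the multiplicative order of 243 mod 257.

ord(243) | φ(257) = 257 − 1 = 256 = 2^8.
Divisors of 256: 1, 2, 4, 8, 16, 32, 64, 128, 256.
Evaluate successive powers at the divisors of 256:
243^1 ≡ 243 (mod 257)
243^2 ≡ 196 (mod 257)
243^4 ≡ 123 (mod 257)
243^8 ≡ 223 (mod 257)
243^16 ≡ 128 (mod 257)
243^32 ≡ 193 (mod 257)
243^64 ≡ 241 (mod 257)
243^128 ≡ 256 (mod 257)
243^256 ≡ 1 (mod 257) ✓
The smallest such exponent is 256, so the order of 243 is 256.

256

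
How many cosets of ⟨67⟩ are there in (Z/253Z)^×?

Since 67 ∈ (Z/253Z)^×, its order divides φ(253) = φ(11·23) = (11−1)·(23−1) = 10·22 = 220 = 2^2 · 5 · 11.
Divisors of 220: 1, 2, 4, 5, 10, 11, 20, 22, 44, 55, 110, 220.
Check 67^d mod 253 for each divisor in increasing order:
67^1 ≡ 67 (mod 253)
67^2 ≡ 188 (mod 253)
67^4 ≡ 177 (mod 253)
67^5 ≡ 221 (mod 253)
67^10 ≡ 12 (mod 253)
67^11 ≡ 45 (mod 253)
67^20 ≡ 144 (mod 253)
67^22 ≡ 1 (mod 253) ✓
Thus |⟨67⟩| = ord(67) = 22.
[(Z/253Z)^× : ⟨67⟩] = 220/22 = 10.

10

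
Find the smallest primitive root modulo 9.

2

φ(9) = φ(3^2) = 3·(3−1) = 6 = 2 · 3.
g is a primitive root iff g^(6/q) ≢ 1 (mod 9) for each prime q ∈ {2, 3}.
g = 2: 2^3 ≡ 8; 2^2 ≡ 4 — none is 1, so 2 is a primitive root.
The smallest primitive root modulo 9 is 2.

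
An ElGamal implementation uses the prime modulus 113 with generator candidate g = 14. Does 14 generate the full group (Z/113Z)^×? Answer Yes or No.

φ(113) = 113 − 1 = 112 = 2^4 · 7.
It suffices to check that the order of 14 is not a proper divisor of 112: compute 14^(112/q) for q ∈ {2, 7}.
14^56 ≡ 1 (mod 113)  [q = 2: ≡ 1 ✗]
14^16 ≡ 30 (mod 113)  [q = 7: ≢ 1 ✓]
14^56 ≡ 1 shows ord(14) | 56, strictly less than φ(113); not a primitive root.

No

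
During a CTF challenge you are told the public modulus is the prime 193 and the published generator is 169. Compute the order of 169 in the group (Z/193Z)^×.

32

ord(169) | φ(193) = 193 − 1 = 192 = 2^6 · 3.
Divisors of 192: 1, 2, 3, 4, 6, 8, 12, 16, 24, 32, 48, 64, 96, 192.
Check 169^d mod 193 for each divisor in increasing order:
169^1 ≡ 169 (mod 193)
169^2 ≡ 190 (mod 193)
169^3 ≡ 72 (mod 193)
169^4 ≡ 9 (mod 193)
169^6 ≡ 166 (mod 193)
169^8 ≡ 81 (mod 193)
169^12 ≡ 150 (mod 193)
169^16 ≡ 192 (mod 193)
169^24 ≡ 112 (mod 193)
169^32 ≡ 1 (mod 193) ✓
Hence ord(169) = 32.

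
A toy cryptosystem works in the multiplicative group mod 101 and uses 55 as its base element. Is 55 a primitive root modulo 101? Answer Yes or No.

Yes

φ(101) = 101 − 1 = 100 = 2^2 · 5^2.
Test 55^(100/q) mod 101 for each prime factor q of 100:
55^50 ≡ 100 (mod 101)  [q = 2: ≢ 1 ✓]
55^20 ≡ 36 (mod 101)  [q = 5: ≢ 1 ✓]
All checks pass, so 55 has order 100 and is a primitive root modulo 101.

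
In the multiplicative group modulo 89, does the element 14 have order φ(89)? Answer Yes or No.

Yes

φ(89) = 89 − 1 = 88 = 2^3 · 11.
An element g generates (Z/89Z)^× iff g^(88/q) ≢ 1 (mod 89) for each prime q ∈ {2, 11}.
14^44 ≡ 88 (mod 89)  [q = 2: ≢ 1 ✓]
14^8 ≡ 45 (mod 89)  [q = 11: ≢ 1 ✓]
None equal 1, so ord_89(14) = 88: 14 is a primitive root.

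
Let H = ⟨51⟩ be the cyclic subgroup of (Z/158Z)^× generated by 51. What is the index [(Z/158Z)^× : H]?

Since 51 ∈ (Z/158Z)^×, its order divides φ(158) = φ(2)·φ(79) = 1·78 = 78 = 2 · 3 · 13.
Divisors of 78: 1, 2, 3, 6, 13, 26, 39, 78.
Test each divisor d:
51^1 ≡ 51 (mod 158)
51^2 ≡ 73 (mod 158)
51^3 ≡ 89 (mod 158)
51^6 ≡ 21 (mod 158)
51^13 ≡ 55 (mod 158)
51^26 ≡ 23 (mod 158)
51^39 ≡ 1 (mod 158) ✓
So ord_158(51) = 39, hence |⟨51⟩| = 39.
Index = |(Z/158Z)^×| / |⟨51⟩| = 78 / 39 = 2.

2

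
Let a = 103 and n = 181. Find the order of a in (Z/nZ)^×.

180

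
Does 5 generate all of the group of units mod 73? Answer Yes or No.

Yes

φ(73) = 73 − 1 = 72 = 2^3 · 3^2.
5 is a primitive root mod 73 iff 5^(φ(73)/q) ≢ 1 for every prime q | φ(73), i.e. q ∈ {2, 3}.
5^36 ≡ 72 (mod 73)  [q = 2: ≢ 1 ✓]
5^24 ≡ 8 (mod 73)  [q = 3: ≢ 1 ✓]
All checks pass, so 5 has order 72 and is a primitive root modulo 73.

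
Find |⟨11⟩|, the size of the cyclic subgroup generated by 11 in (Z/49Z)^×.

21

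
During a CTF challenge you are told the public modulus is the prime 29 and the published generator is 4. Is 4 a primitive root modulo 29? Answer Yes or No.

No

φ(29) = 29 − 1 = 28 = 2^2 · 7.
It suffices to check that the order of 4 is not a proper divisor of 28: compute 4^(28/q) for q ∈ {2, 7}.
4^14 ≡ 1 (mod 29)  [q = 2: ≡ 1 ✗]
4^4 ≡ 24 (mod 29)  [q = 7: ≢ 1 ✓]
4^14 ≡ 1 shows ord(4) | 14, strictly less than φ(29); not a primitive root.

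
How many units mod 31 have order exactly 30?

8

φ(31) = 31 − 1 = 30 = 2 · 3 · 5.
(Z/31Z)^× is cyclic (|G| = 30); a cyclic group of order m has exactly φ(d) elements of each order d | m, and none otherwise.
30 = 2 · 3 · 5 divides 30, and φ(30) = 8.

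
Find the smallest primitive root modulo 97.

5

φ(97) = 97 − 1 = 96 = 2^5 · 3.
Test candidates g = 2, 3, … against the prime factors q ∈ {2, 3} of φ(97): g is a generator iff g^(96/q) ≢ 1 for every such q.
g = 2: 2^48 ≡ 1 — hits 1, so not a primitive root.
g = 3: 3^48 ≡ 1 — hits 1, so not a primitive root.
g = 4: 4^48 ≡ 1 — hits 1, so not a primitive root.
g = 5: 5^48 ≡ 96; 5^32 ≡ 35 — none is 1, so 5 is a primitive root.
The smallest primitive root modulo 97 is 5.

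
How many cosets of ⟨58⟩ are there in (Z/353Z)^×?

32

The order of 58 must divide φ(353) = 353 − 1 = 352 = 2^5 · 11.
Divisors of 352: 1, 2, 4, 8, 11, 16, 22, 32, 44, 88, 176, 352.
Evaluate successive powers at the divisors of 352:
58^1 ≡ 58 (mod 353)
58^2 ≡ 187 (mod 353)
58^4 ≡ 22 (mod 353)
58^8 ≡ 131 (mod 353)
58^11 ≡ 1 (mod 353) ✓
Thus |⟨58⟩| = ord(58) = 11.
[(Z/353Z)^× : ⟨58⟩] = 352/11 = 32.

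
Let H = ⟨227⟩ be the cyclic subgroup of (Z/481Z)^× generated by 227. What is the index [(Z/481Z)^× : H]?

12

Since 227 ∈ (Z/481Z)^×, its order divides φ(481) = φ(13·37) = (13−1)·(37−1) = 12·36 = 432 = 2^4 · 3^3.
Divisors of 432: 1, 2, 3, 4, 6, 8, 9, 12, 16, 18, 24, 27, 36, 48, 54, 72, 108, 144, 216, 432.
Compute 227^d (mod 481) for the divisors d until we hit 1:
227^1 ≡ 227
227^2 ≡ 62
227^3 ≡ 125
227^4 ≡ 477
227^6 ≡ 233
227^8 ≡ 16
227^9 ≡ 265
227^12 ≡ 417
227^16 ≡ 256
227^18 ≡ 480
227^24 ≡ 248
227^27 ≡ 216
227^36 ≡ 1
Thus |⟨227⟩| = ord(227) = 36.
Index = |(Z/481Z)^×| / |⟨227⟩| = 432 / 36 = 12.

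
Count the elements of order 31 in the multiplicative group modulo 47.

0

φ(47) = 47 − 1 = 46 = 2 · 23.
Since (Z/47Z)^× is cyclic of order 46, the number of elements of order d is φ(d) when d | 46 and 0 otherwise.
Since 31 ∤ 46, the count is 0.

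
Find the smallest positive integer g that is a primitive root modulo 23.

5

φ(23) = 23 − 1 = 22 = 2 · 11.
g is a primitive root iff g^(22/q) ≢ 1 (mod 23) for each prime q ∈ {2, 11}.
g = 2: 2^11 ≡ 1 — hits 1, so not a primitive root.
g = 3: 3^11 ≡ 1 — hits 1, so not a primitive root.
g = 4: 4^11 ≡ 1 — hits 1, so not a primitive root.
g = 5: 5^11 ≡ 22; 5^2 ≡ 2 — none is 1, so 5 is a primitive root.
Hence the least primitive root of 23 is 5.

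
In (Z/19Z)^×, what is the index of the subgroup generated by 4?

By Lagrange's theorem, ord_19(4) divides φ(19) = 19 − 1 = 18 = 2 · 3^2.
Divisors of 18: 1, 2, 3, 6, 9, 18.
Test each divisor d:
4^1 ≡ 4 (mod 19)
4^2 ≡ 16 (mod 19)
4^3 ≡ 7 (mod 19)
4^6 ≡ 11 (mod 19)
4^9 ≡ 1 (mod 19) ✓
So ord_19(4) = 9, hence |⟨4⟩| = 9.
Index = |(Z/19Z)^×| / |⟨4⟩| = 18 / 9 = 2.

2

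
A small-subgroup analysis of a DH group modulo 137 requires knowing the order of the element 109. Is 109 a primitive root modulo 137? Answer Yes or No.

φ(137) = 137 − 1 = 136 = 2^3 · 17.
An element g generates (Z/137Z)^× iff g^(136/q) ≢ 1 (mod 137) for each prime q ∈ {2, 17}.
109^68 ≡ 1 (mod 137)  [q = 2: ≡ 1 ✗]
109^8 ≡ 133 (mod 137)  [q = 17: ≢ 1 ✓]
Since 109^68 ≡ 1, the order of 109 divides 68 < 136, so 109 is not a primitive root.

No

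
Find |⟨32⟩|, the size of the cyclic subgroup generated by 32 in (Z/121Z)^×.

22

ord(32) | φ(121) = φ(11^2) = 11·(11−1) = 110 = 2 · 5 · 11.
Divisors of 110: 1, 2, 5, 10, 11, 22, 55, 110.
Test each divisor d:
32^1 ≡ 32 (mod 121)
32^2 ≡ 56 (mod 121)
32^5 ≡ 43 (mod 121)
32^10 ≡ 34 (mod 121)
32^11 ≡ 120 (mod 121)
32^22 ≡ 1 (mod 121) ✓
Therefore the multiplicative order of 32 modulo 121 is 22.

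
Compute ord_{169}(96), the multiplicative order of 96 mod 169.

52

By Lagrange's theorem, ord_169(96) divides φ(169) = φ(13^2) = 13·(13−1) = 156 = 2^2 · 3 · 13.
Divisors of 156: 1, 2, 3, 4, 6, 12, 13, 26, 39, 52, 78, 156.
Compute 96^d (mod 169) for the divisors d until we hit 1:
96^1 ≡ 96 (mod 169)
96^2 ≡ 90 (mod 169)
96^3 ≡ 21 (mod 169)
96^4 ≡ 157 (mod 169)
96^6 ≡ 103 (mod 169)
96^12 ≡ 131 (mod 169)
96^13 ≡ 70 (mod 169)
96^26 ≡ 168 (mod 169)
96^39 ≡ 99 (mod 169)
96^52 ≡ 1 (mod 169) ✓
Therefore the multiplicative order of 96 modulo 169 is 52.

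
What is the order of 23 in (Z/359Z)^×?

179

By Lagrange's theorem, ord_359(23) divides φ(359) = 359 − 1 = 358 = 2 · 179.
Divisors of 358: 1, 2, 179, 358.
Test each divisor d:
23^1 ≡ 23 (mod 359)
23^2 ≡ 170 (mod 359)
23^179 ≡ 1 (mod 359) ✓
Hence ord(23) = 179.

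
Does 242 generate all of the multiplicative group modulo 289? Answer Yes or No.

φ(289) = φ(17^2) = 17·(17−1) = 272 = 2^4 · 17.
It suffices to check that the order of 242 is not a proper divisor of 272: compute 242^(272/q) for q ∈ {2, 17}.
242^136 ≡ 1 (mod 289)  [q = 2: ≡ 1 ✗]
242^16 ≡ 239 (mod 289)  [q = 17: ≢ 1 ✓]
Since 242^136 ≡ 1, the order of 242 divides 136 < 272, so 242 is not a primitive root.

No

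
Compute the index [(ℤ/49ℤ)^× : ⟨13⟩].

Since 13 ∈ (Z/49Z)^×, its order divides φ(49) = φ(7^2) = 7·(7−1) = 42 = 2 · 3 · 7.
Divisors of 42: 1, 2, 3, 6, 7, 14, 21, 42.
Evaluate successive powers at the divisors of 42:
13^1 ≡ 13 (mod 49)
13^2 ≡ 22 (mod 49)
13^3 ≡ 41 (mod 49)
13^6 ≡ 15 (mod 49)
13^7 ≡ 48 (mod 49)
13^14 ≡ 1 (mod 49) ✓
So ord_49(13) = 14, hence |⟨13⟩| = 14.
The index is φ(49) / ord(13) = 42 / 14 = 3.

3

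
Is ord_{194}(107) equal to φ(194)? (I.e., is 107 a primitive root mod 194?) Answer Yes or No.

φ(194) = φ(2)·φ(97) = 1·96 = 96 = 2^5 · 3.
Test 107^(96/q) mod 194 for each prime factor q of 96:
107^48 ≡ 193 (mod 194)  [q = 2: ≢ 1 ✓]
107^32 ≡ 61 (mod 194)  [q = 3: ≢ 1 ✓]
Every test exponent gives a nontrivial residue, hence 107 generates the full group.

Yes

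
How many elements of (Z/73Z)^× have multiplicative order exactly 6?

2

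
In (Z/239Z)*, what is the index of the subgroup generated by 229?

The order of 229 must divide φ(239) = 239 − 1 = 238 = 2 · 7 · 17.
Divisors of 238: 1, 2, 7, 14, 17, 34, 119, 238.
Evaluate successive powers at the divisors of 238:
229^1 ≡ 229
229^2 ≡ 100
229^7 ≡ 238
229^14 ≡ 1
So ord_239(229) = 14, hence |⟨229⟩| = 14.
[(Z/239Z)^× : ⟨229⟩] = 238/14 = 17.

17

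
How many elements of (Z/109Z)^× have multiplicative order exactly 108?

36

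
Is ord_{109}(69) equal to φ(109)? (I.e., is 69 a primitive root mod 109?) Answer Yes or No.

Yes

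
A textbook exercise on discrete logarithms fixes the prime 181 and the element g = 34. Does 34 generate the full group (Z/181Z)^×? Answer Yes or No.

φ(181) = 181 − 1 = 180 = 2^2 · 3^2 · 5.
34 is a primitive root mod 181 iff 34^(φ(181)/q) ≢ 1 for every prime q | φ(181), i.e. q ∈ {2, 3, 5}.
34^90 ≡ 1 (mod 181)  [q = 2: ≡ 1 ✗]
34^60 ≡ 132 (mod 181)  [q = 3: ≢ 1 ✓]
34^36 ≡ 59 (mod 181)  [q = 5: ≢ 1 ✓]
The check at q = 2 fails, so 34 generates a proper subgroup.

No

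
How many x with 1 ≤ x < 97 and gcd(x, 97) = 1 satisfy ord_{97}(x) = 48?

φ(97) = 97 − 1 = 96 = 2^5 · 3.
(Z/97Z)^× is cyclic (|G| = 96); a cyclic group of order m has exactly φ(d) elements of each order d | m, and none otherwise.
48 = 2^4 · 3 divides 96, and φ(48) = 16.

16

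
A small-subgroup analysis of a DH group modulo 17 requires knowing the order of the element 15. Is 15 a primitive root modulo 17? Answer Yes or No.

φ(17) = 17 − 1 = 16 = 2^4.
15 is a primitive root mod 17 iff 15^(φ(17)/q) ≢ 1 for every prime q | φ(17), i.e. q ∈ {2}.
15^8 ≡ 1 (mod 17)  [q = 2: ≡ 1 ✗]
15^8 ≡ 1 shows ord(15) | 8, strictly less than φ(17); not a primitive root.

No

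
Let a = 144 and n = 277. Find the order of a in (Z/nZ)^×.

69

By Lagrange's theorem, ord_277(144) divides φ(277) = 277 − 1 = 276 = 2^2 · 3 · 23.
Divisors of 276: 1, 2, 3, 4, 6, 12, 23, 46, 69, 92, 138, 276.
Compute 144^d (mod 277) for the divisors d until we hit 1:
144^1 ≡ 144 (mod 277)
144^2 ≡ 238 (mod 277)
144^3 ≡ 201 (mod 277)
144^4 ≡ 136 (mod 277)
144^6 ≡ 236 (mod 277)
144^12 ≡ 19 (mod 277)
144^23 ≡ 116 (mod 277)
144^46 ≡ 160 (mod 277)
144^69 ≡ 1 (mod 277) ✓
So ord_277(144) = 69.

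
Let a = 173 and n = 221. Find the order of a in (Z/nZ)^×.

Since 173 ∈ (Z/221Z)^×, its order divides φ(221) = φ(13·17) = (13−1)·(17−1) = 12·16 = 192 = 2^6 · 3.
Divisors of 192: 1, 2, 3, 4, 6, 8, 12, 16, 24, 32, 48, 64, 96, 192.
Compute 173^d (mod 221) for the divisors d until we hit 1:
173^1 ≡ 173 (mod 221)
173^2 ≡ 94 (mod 221)
173^3 ≡ 129 (mod 221)
173^4 ≡ 217 (mod 221)
173^6 ≡ 66 (mod 221)
173^8 ≡ 16 (mod 221)
173^12 ≡ 157 (mod 221)
173^16 ≡ 35 (mod 221)
173^24 ≡ 118 (mod 221)
173^32 ≡ 120 (mod 221)
173^48 ≡ 1 (mod 221) ✓
Hence ord(173) = 48.

48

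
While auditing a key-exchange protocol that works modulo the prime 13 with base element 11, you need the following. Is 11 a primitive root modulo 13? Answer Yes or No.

Yes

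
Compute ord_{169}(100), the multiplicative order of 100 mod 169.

39

The order of 100 must divide φ(169) = φ(13^2) = 13·(13−1) = 156 = 2^2 · 3 · 13.
Divisors of 156: 1, 2, 3, 4, 6, 12, 13, 26, 39, 52, 78, 156.
Compute 100^d (mod 169) for the divisors d until we hit 1:
100^1 ≡ 100 (mod 169)
100^2 ≡ 29 (mod 169)
100^3 ≡ 27 (mod 169)
100^4 ≡ 165 (mod 169)
100^6 ≡ 53 (mod 169)
100^12 ≡ 105 (mod 169)
100^13 ≡ 22 (mod 169)
100^26 ≡ 146 (mod 169)
100^39 ≡ 1 (mod 169) ✓
So ord_169(100) = 39.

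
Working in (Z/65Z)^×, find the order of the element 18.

4

By Lagrange's theorem, ord_65(18) divides φ(65) = φ(5·13) = (5−1)·(13−1) = 4·12 = 48 = 2^4 · 3.
Divisors of 48: 1, 2, 3, 4, 6, 8, 12, 16, 24, 48.
Evaluate successive powers at the divisors of 48:
18^1 ≡ 18
18^2 ≡ 64
18^3 ≡ 47
18^4 ≡ 1
Therefore the multiplicative order of 18 modulo 65 is 4.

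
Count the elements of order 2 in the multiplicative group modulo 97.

1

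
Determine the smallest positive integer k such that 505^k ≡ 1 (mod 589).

15

Since 505 ∈ (Z/589Z)^×, its order divides φ(589) = φ(19·31) = (19−1)·(31−1) = 18·30 = 540 = 2^2 · 3^3 · 5.
Divisors of 540: 1, 2, 3, 4, 5, 6, 9, 10, 12, 15, 18, 20, 27, 30, 36, 45, 54, 60, 90, 108, 135, 180, 270, 540.
Check 505^d mod 589 for each divisor in increasing order:
505^1 ≡ 505
505^2 ≡ 577
505^3 ≡ 419
505^4 ≡ 144
505^5 ≡ 273
505^6 ≡ 39
505^9 ≡ 438
505^10 ≡ 315
505^12 ≡ 343
505^15 ≡ 1
So ord_589(505) = 15.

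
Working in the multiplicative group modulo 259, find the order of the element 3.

By Lagrange's theorem, ord_259(3) divides φ(259) = φ(7·37) = (7−1)·(37−1) = 6·36 = 216 = 2^3 · 3^3.
Divisors of 216: 1, 2, 3, 4, 6, 8, 9, 12, 18, 24, 27, 36, 54, 72, 108, 216.
Evaluate successive powers at the divisors of 216:
3^1 ≡ 3
3^2 ≡ 9
3^3 ≡ 27
3^4 ≡ 81
3^6 ≡ 211
3^8 ≡ 86
3^9 ≡ 258
3^12 ≡ 232
3^18 ≡ 1
So ord_259(3) = 18.

18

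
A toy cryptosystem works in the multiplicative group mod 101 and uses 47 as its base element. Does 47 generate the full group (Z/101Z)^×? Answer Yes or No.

φ(101) = 101 − 1 = 100 = 2^2 · 5^2.
Test 47^(100/q) mod 101 for each prime factor q of 100:
47^50 ≡ 1 (mod 101)  [q = 2: ≡ 1 ✗]
47^20 ≡ 87 (mod 101)  [q = 5: ≢ 1 ✓]
47^50 ≡ 1 shows ord(47) | 50, strictly less than φ(101); not a primitive root.

No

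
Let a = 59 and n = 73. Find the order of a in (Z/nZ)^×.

The order of 59 must divide φ(73) = 73 − 1 = 72 = 2^3 · 3^2.
Divisors of 72: 1, 2, 3, 4, 6, 8, 9, 12, 18, 24, 36, 72.
Test each divisor d:
59^1 ≡ 59 (mod 73)
59^2 ≡ 50 (mod 73)
59^3 ≡ 30 (mod 73)
59^4 ≡ 18 (mod 73)
59^6 ≡ 24 (mod 73)
59^8 ≡ 32 (mod 73)
59^9 ≡ 63 (mod 73)
59^12 ≡ 65 (mod 73)
59^18 ≡ 27 (mod 73)
59^24 ≡ 64 (mod 73)
59^36 ≡ 72 (mod 73)
59^72 ≡ 1 (mod 73) ✓
Hence ord(59) = 72.

72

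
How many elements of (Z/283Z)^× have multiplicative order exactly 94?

φ(283) = 283 − 1 = 282 = 2 · 3 · 47.
Since (Z/283Z)^× is cyclic of order 282, the number of elements of order d is φ(d) when d | 282 and 0 otherwise.
94 = 2 · 47 divides 282, and φ(94) = 46.

46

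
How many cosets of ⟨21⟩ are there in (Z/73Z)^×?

3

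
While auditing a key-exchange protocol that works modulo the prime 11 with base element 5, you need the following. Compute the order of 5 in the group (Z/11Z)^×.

5

The order of 5 must divide φ(11) = 11 − 1 = 10 = 2 · 5.
Divisors of 10: 1, 2, 5, 10.
Test each divisor d:
5^1 ≡ 5 (mod 11)
5^2 ≡ 3 (mod 11)
5^5 ≡ 1 (mod 11) ✓
So ord_11(5) = 5.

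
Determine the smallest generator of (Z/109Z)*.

6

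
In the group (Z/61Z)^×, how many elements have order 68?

φ(61) = 61 − 1 = 60 = 2^2 · 3 · 5.
(Z/61Z)^× is cyclic (|G| = 60); a cyclic group of order m has exactly φ(d) elements of each order d | m, and none otherwise.
68 does not divide 60, so no element of (Z/61Z)^× has order 68.

0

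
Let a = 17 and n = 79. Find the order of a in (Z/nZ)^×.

By Lagrange's theorem, ord_79(17) divides φ(79) = 79 − 1 = 78 = 2 · 3 · 13.
Divisors of 78: 1, 2, 3, 6, 13, 26, 39, 78.
Check 17^d mod 79 for each divisor in increasing order:
17^1 ≡ 17 (mod 79)
17^2 ≡ 52 (mod 79)
17^3 ≡ 15 (mod 79)
17^6 ≡ 67 (mod 79)
17^13 ≡ 78 (mod 79)
17^26 ≡ 1 (mod 79) ✓
Hence ord(17) = 26.

26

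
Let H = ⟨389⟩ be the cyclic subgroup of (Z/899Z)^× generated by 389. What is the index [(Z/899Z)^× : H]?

14

By Lagrange's theorem, ord_899(389) divides φ(899) = φ(29·31) = (29−1)·(31−1) = 28·30 = 840 = 2^3 · 3 · 5 · 7.
Divisors of 840: 1, 2, 3, 4, 5, 6, 7, 8, 10, 12, 14, 15, 20, 21, 24, 28, 30, 35, 40, 42, 56, 60, 70, 84, 105, 120, 140, 168, 210, 280, 420, 840.
Test each divisor d:
389^1 ≡ 389 (mod 899)
389^2 ≡ 289 (mod 899)
389^3 ≡ 46 (mod 899)
389^4 ≡ 813 (mod 899)
389^5 ≡ 708 (mod 899)
389^6 ≡ 318 (mod 899)
389^7 ≡ 539 (mod 899)
389^8 ≡ 204 (mod 899)
389^10 ≡ 521 (mod 899)
389^12 ≡ 436 (mod 899)
389^14 ≡ 144 (mod 899)
389^15 ≡ 278 (mod 899)
389^20 ≡ 842 (mod 899)
389^21 ≡ 302 (mod 899)
389^24 ≡ 407 (mod 899)
389^28 ≡ 59 (mod 899)
389^30 ≡ 869 (mod 899)
389^35 ≡ 336 (mod 899)
389^40 ≡ 552 (mod 899)
389^42 ≡ 405 (mod 899)
389^56 ≡ 784 (mod 899)
389^60 ≡ 1 (mod 899) ✓
Thus |⟨389⟩| = ord(389) = 60.
Index = |(Z/899Z)^×| / |⟨389⟩| = 840 / 60 = 14.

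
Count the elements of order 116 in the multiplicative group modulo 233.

φ(233) = 233 − 1 = 232 = 2^3 · 29.
(Z/233Z)^× is cyclic (|G| = 232); a cyclic group of order m has exactly φ(d) elements of each order d | m, and none otherwise.
116 = 2^2 · 29 divides 232, and φ(116) = 56.

56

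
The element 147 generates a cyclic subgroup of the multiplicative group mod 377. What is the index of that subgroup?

4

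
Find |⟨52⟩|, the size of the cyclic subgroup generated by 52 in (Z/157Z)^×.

39

By Lagrange's theorem, ord_157(52) divides φ(157) = 157 − 1 = 156 = 2^2 · 3 · 13.
Divisors of 156: 1, 2, 3, 4, 6, 12, 13, 26, 39, 52, 78, 156.
Compute 52^d (mod 157) for the divisors d until we hit 1:
52^1 ≡ 52
52^2 ≡ 35
52^3 ≡ 93
52^4 ≡ 126
52^6 ≡ 14
52^12 ≡ 39
52^13 ≡ 144
52^26 ≡ 12
52^39 ≡ 1
So ord_157(52) = 39.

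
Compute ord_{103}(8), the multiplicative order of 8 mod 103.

17

Since 8 ∈ (Z/103Z)^×, its order divides φ(103) = 103 − 1 = 102 = 2 · 3 · 17.
Divisors of 102: 1, 2, 3, 6, 17, 34, 51, 102.
Check 8^d mod 103 for each divisor in increasing order:
8^1 ≡ 8 (mod 103)
8^2 ≡ 64 (mod 103)
8^3 ≡ 100 (mod 103)
8^6 ≡ 9 (mod 103)
8^17 ≡ 1 (mod 103) ✓
Hence ord(8) = 17.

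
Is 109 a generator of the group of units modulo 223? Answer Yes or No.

No

φ(223) = 223 − 1 = 222 = 2 · 3 · 37.
Test 109^(222/q) mod 223 for each prime factor q of 222:
109^111 ≡ 1 (mod 223)  [q = 2: ≡ 1 ✗]
109^74 ≡ 39 (mod 223)  [q = 3: ≢ 1 ✓]
109^6 ≡ 164 (mod 223)  [q = 37: ≢ 1 ✓]
Since 109^111 ≡ 1, the order of 109 divides 111 < 222, so 109 is not a primitive root.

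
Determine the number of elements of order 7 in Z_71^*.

φ(71) = 71 − 1 = 70 = 2 · 5 · 7.
(Z/71Z)^× is cyclic (|G| = 70); a cyclic group of order m has exactly φ(d) elements of each order d | m, and none otherwise.
7 | 70, and φ(7) = 7 − 1 = 6.

6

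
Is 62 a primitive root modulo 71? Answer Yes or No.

Yes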